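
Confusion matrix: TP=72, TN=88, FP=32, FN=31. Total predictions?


Total = TP + TN + FP + FN
= 72 + 88 + 32 + 31
= 223
(Predicted positive: 104, predicted negative: 119)

223


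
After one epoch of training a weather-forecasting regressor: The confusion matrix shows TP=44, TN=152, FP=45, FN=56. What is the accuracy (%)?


Accuracy = (TP+TN)/(TP+TN+FP+FN)
= (44+152)/(297)
= 196/297 = 65.99%

65.99%


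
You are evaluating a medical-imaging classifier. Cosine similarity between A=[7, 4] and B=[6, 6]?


A·B = 7·6 + 4·6 = 66
‖A‖ = √65 = 8.0623, ‖B‖ = √72 = 8.4853
cos = 66/(√65·√72) = 66/√4680 = 0.9648

0.9648


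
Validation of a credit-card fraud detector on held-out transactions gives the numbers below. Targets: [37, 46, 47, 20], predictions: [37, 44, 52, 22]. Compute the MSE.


Squared errors: (37-37)²=0, (46-44)²=4, (47-52)²=25, (20-22)²=4
Sum = 33
MSE = 33/4 = 33/4

33/4


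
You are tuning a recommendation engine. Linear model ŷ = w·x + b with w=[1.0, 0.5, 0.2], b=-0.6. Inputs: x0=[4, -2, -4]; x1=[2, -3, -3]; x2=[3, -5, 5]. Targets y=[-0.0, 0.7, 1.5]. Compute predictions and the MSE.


ŷ0 = (1.0)·(4) + (0.5)·(-2) + (0.2)·(-4) - 0.6 = 1.6
ŷ1 = (1.0)·(2) + (0.5)·(-3) + (0.2)·(-3) - 0.6 = -0.7
ŷ2 = (1.0)·(3) + (0.5)·(-5) + (0.2)·(5) - 0.6 = 0.9
errors² = [2.56, 1.96, 0.36]
MSE = 4.8800/3 = 1.6267

1.6267


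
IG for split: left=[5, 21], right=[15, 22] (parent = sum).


Parent = [20, 43], H_parent = 0.9016
H_left = 0.7063 (n=26), H_right = 0.974 (n=37)
H_children = (26/63)·0.7063 + (37/63)·0.974 = 0.8635
IG = 0.9016 - 0.8635 = 0.0381

0.0381


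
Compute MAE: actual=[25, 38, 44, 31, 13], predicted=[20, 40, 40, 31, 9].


Absolute errors: |25-20|=5, |38-40|=2, |44-40|=4, |31-31|=0, |13-9|=4
Sum = 15
MAE = 15/5 = 3

3


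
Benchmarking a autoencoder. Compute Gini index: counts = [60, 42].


Probabilities: [60/102, 42/102] ≈ [0.5882, 0.4118]
Σpᵢ² = (3600 + 1764)/102² = 5364/10404
Gini = 1 - Σpᵢ² = 1 - 5364/10404 = 0.4844

0.4844


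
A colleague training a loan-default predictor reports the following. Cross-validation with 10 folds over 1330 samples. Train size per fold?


Fold size = 1330/10 = 133
Training per fold = 1330 - 133 = 1197

1197


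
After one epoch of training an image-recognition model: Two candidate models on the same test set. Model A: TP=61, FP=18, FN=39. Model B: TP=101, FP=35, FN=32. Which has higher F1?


Model A: P=61/79=0.7722, R=61/100=0.61, F1=2PR/(P+R)=2TP/(2TP+FP+FN)=122/179=0.6816
Model B: P=101/136=0.7426, R=101/133=0.7594, F1=2PR/(P+R)=2TP/(2TP+FP+FN)=202/269=0.7509
0.6816 < 0.7509 → Model B

Model B


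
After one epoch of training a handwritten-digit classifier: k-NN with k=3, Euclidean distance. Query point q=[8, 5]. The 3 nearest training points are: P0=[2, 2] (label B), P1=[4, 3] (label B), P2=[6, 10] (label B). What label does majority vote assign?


d(q,P0) = 6.7082  (label B)
d(q,P1) = 4.4721  (label B)
d(q,P2) = 5.3852  (label B)
Votes: A=0, B=3
Majority → B

B


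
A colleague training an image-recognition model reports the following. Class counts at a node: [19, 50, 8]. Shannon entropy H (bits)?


Probabilities: [19/77, 50/77, 8/77] ≈ [0.2468, 0.6494, 0.1039]
H = -((19/77)·log₂(19/77) + (50/77)·log₂(50/77) + (8/77)·log₂(8/77))
  = 1.2421 bits

1.2421 bits


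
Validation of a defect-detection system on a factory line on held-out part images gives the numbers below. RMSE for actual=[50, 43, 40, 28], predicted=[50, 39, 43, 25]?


MSE = 34/4 = 8.5
RMSE = √(34/4) = 2.9155

2.9155


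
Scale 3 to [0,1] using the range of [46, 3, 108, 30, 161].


min=3, max=161
(3-3)/(161-3) = 0/158 = 0.0

0.0


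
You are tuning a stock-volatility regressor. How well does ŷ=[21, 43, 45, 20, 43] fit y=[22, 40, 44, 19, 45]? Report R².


ȳ = 34
SS_res = Σ(y-ŷ)² = 16
SS_tot = Σ(y-ȳ)² = 626
R² = 1 - SS_res/SS_tot = 1 - 0.0256 = 0.9744

0.9744


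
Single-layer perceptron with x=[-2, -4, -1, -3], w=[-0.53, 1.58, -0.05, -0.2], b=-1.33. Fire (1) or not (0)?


z = (-2)·(-0.53) + (-4)·(1.58) + (-1)·(-0.05) + (-3)·(-0.2) - 1.33
  = -5.94
step(z) = 0 (z<0)

0


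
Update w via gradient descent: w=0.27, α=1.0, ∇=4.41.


w_new = w - α·∇
= 0.27 - 1.0·4.41
= 0.27 - 4.41
= -4.14

-4.14


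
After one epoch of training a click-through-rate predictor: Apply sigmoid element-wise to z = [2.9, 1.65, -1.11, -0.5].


σ(2.9) = 1/(1+e^-2.9) = 0.9478
σ(1.65) = 1/(1+e^-1.65) = 0.8389
σ(-1.11) = 1/(1+e^1.11) = 0.2479
σ(-0.5) = 1/(1+e^0.5) = 0.3775
result = [0.9478, 0.8389, 0.2479, 0.3775]

[0.9478, 0.8389, 0.2479, 0.3775]


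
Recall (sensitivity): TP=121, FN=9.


Recall = TP/(TP+FN)
= 121/(121+9)
= 121/130 = 93.08%

93.08%


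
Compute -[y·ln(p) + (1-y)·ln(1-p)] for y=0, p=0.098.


BCE = -[y·ln(p) + (1-y)·ln(1-p)]
= -0 - 1·ln(1-0.098)
= -ln(0.902) = 0.1031

0.1031


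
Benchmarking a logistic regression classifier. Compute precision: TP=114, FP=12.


Precision = TP/(TP+FP)
= 114/(114+12)
= 114/126 = 90.48%

90.48%


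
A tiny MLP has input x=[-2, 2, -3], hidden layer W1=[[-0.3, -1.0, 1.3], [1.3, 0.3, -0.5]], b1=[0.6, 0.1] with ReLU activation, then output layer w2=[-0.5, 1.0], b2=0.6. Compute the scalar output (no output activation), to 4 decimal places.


z1[0] = (-0.3)·(-2) + (-1.0)·(2) + (1.3)·(-3) + 0.6 = -4.7
z1[1] = (1.3)·(-2) + (0.3)·(2) + (-0.5)·(-3) + 0.1 = -0.4
h = ReLU(z1) = [0.0, 0.0]
output = (-0.5)·(0.0) + (1.0)·(0.0) + 0.6 = 0.6

0.6


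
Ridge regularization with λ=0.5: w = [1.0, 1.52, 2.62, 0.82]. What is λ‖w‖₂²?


‖w‖₂² = (1.0)² + (1.52)² + (2.62)² + (0.82)²
     = 1 + 2.3104 + 6.8644 + 0.6724
     = 10.8472
λ·‖w‖₂² = 0.5·10.8472 = 5.4236

5.4236


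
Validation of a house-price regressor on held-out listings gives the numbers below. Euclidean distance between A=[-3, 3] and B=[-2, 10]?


d = √((-3+ 2)² + (3-10)²)
  = √(1 + 49)
  = √50 = 7.0711

7.0711


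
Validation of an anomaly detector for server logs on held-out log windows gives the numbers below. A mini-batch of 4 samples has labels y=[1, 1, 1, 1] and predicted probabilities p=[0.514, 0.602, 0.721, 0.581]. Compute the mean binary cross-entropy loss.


L[0] = -ln(0.514) = 0.6655
L[1] = -ln(0.602) = 0.5075
L[2] = -ln(0.721) = 0.3271
L[3] = -ln(0.581) = 0.543
mean = (0.6655 + 0.5075 + 0.3271 + 0.543)/4 = 0.5108

0.5108


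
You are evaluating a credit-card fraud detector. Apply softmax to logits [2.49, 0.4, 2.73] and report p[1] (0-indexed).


Exponentials: e^2.49=12.0613, e^0.4=1.4918, e^2.73=15.3329
Sum = 28.886
Softmax = [0.4175, 0.0516, 0.5308]
p[1] = 1.4918/28.886 = 0.0516

0.0516


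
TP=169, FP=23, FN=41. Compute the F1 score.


Precision = 169/192 = 0.8802
Recall = 169/210 = 0.8048
F1 = 2·P·R/(P+R) = 2·TP/(2·TP+FP+FN) = 338/(338+23+41) = 338/402 = 0.8408

0.8408


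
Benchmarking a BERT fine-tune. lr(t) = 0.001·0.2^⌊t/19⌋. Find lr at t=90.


n_drops = ⌊90/19⌋ = 4
lr = 0.001·0.2^4 = 0.001·0.0016 = 0.0000016

0.0000016


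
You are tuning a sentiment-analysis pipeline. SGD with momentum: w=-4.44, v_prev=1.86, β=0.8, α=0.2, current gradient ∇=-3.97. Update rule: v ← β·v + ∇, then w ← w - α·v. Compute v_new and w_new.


v_new = 0.8·1.86 - 3.97 = 1.488 - 3.97 = -2.482
w_new = -4.44 - 0.2·-2.482 = -4.44 + 0.4964 = -3.9436

v_new=-2.482, w_new=-3.9436


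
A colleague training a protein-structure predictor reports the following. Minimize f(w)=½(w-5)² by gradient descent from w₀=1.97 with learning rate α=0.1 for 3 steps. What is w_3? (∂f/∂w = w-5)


step 1: grad = 1.97-5 = -3.03; w = 1.97 - 0.1·(-3.03) = 2.273
step 2: grad = 2.273-5 = -2.727; w = 2.273 - 0.1·(-2.727) = 2.5457
step 3: grad = 2.5457-5 = -2.4543; w = 2.5457 - 0.1·(-2.4543) = 2.79113

2.79113


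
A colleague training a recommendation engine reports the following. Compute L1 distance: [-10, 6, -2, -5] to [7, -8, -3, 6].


d = |-10-7| + |6+ 8| + |-2+ 3| + |-5-6|
  = 17 + 14 + 1 + 11
  = 43

43


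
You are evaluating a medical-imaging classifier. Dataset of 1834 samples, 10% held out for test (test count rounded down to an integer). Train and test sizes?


Test = ⌊1834·10/100⌋ = 183
Train = 1834 - 183 = 1651

Train: 1651, Test: 183


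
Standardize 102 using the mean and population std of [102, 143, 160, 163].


μ = 142, σ = 24.3208
z = (102 - 142)/24.3208 = -1.6447

-1.6447


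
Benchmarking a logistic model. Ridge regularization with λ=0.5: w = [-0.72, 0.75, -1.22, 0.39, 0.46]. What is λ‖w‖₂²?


‖w‖₂² = (-0.72)² + (0.75)² + (-1.22)² + (0.39)² + (0.46)²
     = 0.5184 + 0.5625 + 1.4884 + 0.1521 + 0.2116
     = 2.933
λ·‖w‖₂² = 0.5·2.933 = 1.4665

1.4665


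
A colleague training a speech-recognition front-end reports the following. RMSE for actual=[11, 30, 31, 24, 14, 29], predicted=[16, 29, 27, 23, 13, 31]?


MSE = 48/6 = 8
RMSE = √(48/6) = 2.8284

2.8284


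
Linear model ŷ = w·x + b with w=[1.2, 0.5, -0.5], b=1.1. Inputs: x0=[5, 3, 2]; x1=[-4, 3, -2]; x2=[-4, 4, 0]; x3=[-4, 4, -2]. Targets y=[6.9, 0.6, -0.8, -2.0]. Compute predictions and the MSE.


ŷ0 = (1.2)·(5) + (0.5)·(3) + (-0.5)·(2) + 1.1 = 7.6
ŷ1 = (1.2)·(-4) + (0.5)·(3) + (-0.5)·(-2) + 1.1 = -1.2
ŷ2 = (1.2)·(-4) + (0.5)·(4) + (-0.5)·(0) + 1.1 = -1.7
ŷ3 = (1.2)·(-4) + (0.5)·(4) + (-0.5)·(-2) + 1.1 = -0.7
errors² = [0.49, 3.24, 0.81, 1.69]
MSE = 6.2300/4 = 1.5575

1.5575


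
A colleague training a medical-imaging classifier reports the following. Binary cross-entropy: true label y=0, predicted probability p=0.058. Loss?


BCE = -[y·ln(p) + (1-y)·ln(1-p)]
= -0 - 1·ln(1-0.058)
= -ln(0.942) = 0.0598

0.0598


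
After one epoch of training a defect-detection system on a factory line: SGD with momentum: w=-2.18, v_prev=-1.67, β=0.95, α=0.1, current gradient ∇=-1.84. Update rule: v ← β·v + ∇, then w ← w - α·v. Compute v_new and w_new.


v_new = 0.95·-1.67 - 1.84 = -1.5865 - 1.84 = -3.4265
w_new = -2.18 - 0.1·-3.4265 = -2.18 + 0.34265 = -1.83735

v_new=-3.4265, w_new=-1.83735


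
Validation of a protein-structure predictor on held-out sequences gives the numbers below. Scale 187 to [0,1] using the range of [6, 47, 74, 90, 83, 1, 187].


min=1, max=187
(187-1)/(187-1) = 186/186 = 1.0

1.0


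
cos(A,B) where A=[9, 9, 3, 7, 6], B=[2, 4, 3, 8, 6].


A·B = 9·2 + 9·4 + 3·3 + 7·8 + 6·6 = 155
‖A‖ = √256 = 16, ‖B‖ = √129 = 11.3578
cos = 155/(√256·√129) = 155/√33024 = 0.8529

0.8529


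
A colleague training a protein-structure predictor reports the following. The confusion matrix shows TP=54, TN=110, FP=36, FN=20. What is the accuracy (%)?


Accuracy = (TP+TN)/(TP+TN+FP+FN)
= (54+110)/(220)
= 164/220 = 74.55%

74.55%


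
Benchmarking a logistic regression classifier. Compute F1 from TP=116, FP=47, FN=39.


Precision = 116/163 = 0.7117
Recall = 116/155 = 0.7484
F1 = 2·P·R/(P+R) = 2·TP/(2·TP+FP+FN) = 232/(232+47+39) = 232/318 = 0.7296

0.7296


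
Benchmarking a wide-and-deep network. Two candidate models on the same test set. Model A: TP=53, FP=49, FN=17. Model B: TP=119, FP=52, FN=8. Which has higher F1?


Model A: P=53/102=0.5196, R=53/70=0.7571, F1=2PR/(P+R)=2TP/(2TP+FP+FN)=106/172=0.6163
Model B: P=119/171=0.6959, R=119/127=0.937, F1=2PR/(P+R)=2TP/(2TP+FP+FN)=238/298=0.7987
0.6163 < 0.7987 → Model B

Model B


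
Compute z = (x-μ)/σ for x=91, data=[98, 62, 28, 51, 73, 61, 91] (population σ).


μ = 66.2857, σ = 22.063
z = (91 - 66.2857)/22.063 = 1.1202

1.1202


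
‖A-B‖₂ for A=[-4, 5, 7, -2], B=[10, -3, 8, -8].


d = √((-4-10)² + (5+ 3)² + (7-8)² + (-2+ 8)²)
  = √(196 + 64 + 1 + 36)
  = √297 = 17.2337

17.2337


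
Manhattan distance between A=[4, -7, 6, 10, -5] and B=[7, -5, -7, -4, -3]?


d = |4-7| + |-7+ 5| + |6+ 7| + |10+ 4| + |-5+ 3|
  = 3 + 2 + 13 + 14 + 2
  = 34

34


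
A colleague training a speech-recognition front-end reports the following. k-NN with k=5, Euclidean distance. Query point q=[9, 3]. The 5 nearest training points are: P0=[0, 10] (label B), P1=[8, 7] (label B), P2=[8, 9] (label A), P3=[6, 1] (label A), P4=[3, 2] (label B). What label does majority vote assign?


d(q,P0) = 11.4018  (label B)
d(q,P1) = 4.1231  (label B)
d(q,P2) = 6.0828  (label A)
d(q,P3) = 3.6056  (label A)
d(q,P4) = 6.0828  (label B)
Votes: A=2, B=3
Majority → B

B


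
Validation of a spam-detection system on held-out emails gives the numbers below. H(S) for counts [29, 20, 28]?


Probabilities: [29/77, 20/77, 28/77] ≈ [0.3766, 0.2597, 0.3636]
H = -((29/77)·log₂(29/77) + (20/77)·log₂(20/77) + (28/77)·log₂(28/77))
  = 1.5664 bits

1.5664 bits


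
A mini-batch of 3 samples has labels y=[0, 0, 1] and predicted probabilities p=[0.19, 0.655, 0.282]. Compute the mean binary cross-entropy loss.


L[0] = -ln(1-0.19) = -ln(0.81) = 0.2107
L[1] = -ln(1-0.655) = -ln(0.345) = 1.0642
L[2] = -ln(0.282) = 1.2658
mean = (0.2107 + 1.0642 + 1.2658)/3 = 0.8469

0.8469


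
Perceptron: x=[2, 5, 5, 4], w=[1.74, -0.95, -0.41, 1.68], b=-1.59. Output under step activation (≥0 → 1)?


z = (2)·(1.74) + (5)·(-0.95) + (5)·(-0.41) + (4)·(1.68) - 1.59
  = 1.81
step(z) = 1 (z≥0)

1


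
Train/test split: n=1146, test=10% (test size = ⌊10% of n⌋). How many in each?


Test = ⌊1146·10/100⌋ = 114
Train = 1146 - 114 = 1032

Train: 1032, Test: 114


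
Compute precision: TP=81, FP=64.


Precision = TP/(TP+FP)
= 81/(81+64)
= 81/145 = 55.86%

55.86%


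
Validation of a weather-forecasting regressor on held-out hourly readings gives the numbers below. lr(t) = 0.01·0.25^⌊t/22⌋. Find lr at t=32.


n_drops = ⌊32/22⌋ = 1
lr = 0.01·0.25^1 = 0.01·0.25 = 0.0025

0.0025


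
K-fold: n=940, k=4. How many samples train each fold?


Fold size = 940/4 = 235
Training per fold = 940 - 235 = 705

705


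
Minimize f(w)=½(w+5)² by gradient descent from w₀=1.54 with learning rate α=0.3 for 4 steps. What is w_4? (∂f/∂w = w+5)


step 1: grad = 1.54+5 = 6.54; w = 1.54 - 0.3·(6.54) = -0.422
step 2: grad = -0.422+5 = 4.578; w = -0.422 - 0.3·(4.578) = -1.7954
step 3: grad = -1.7954+5 = 3.2046; w = -1.7954 - 0.3·(3.2046) = -2.75678
step 4: grad = -2.75678+5 = 2.24322; w = -2.75678 - 0.3·(2.24322) = -3.429746

-3.429746


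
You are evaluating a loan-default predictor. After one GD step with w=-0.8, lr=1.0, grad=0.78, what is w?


w_new = w - α·∇
= -0.8 - 1.0·0.78
= -0.8 - 0.78
= -1.58

-1.58


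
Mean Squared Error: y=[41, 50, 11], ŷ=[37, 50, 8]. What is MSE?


Squared errors: (41-37)²=16, (50-50)²=0, (11-8)²=9
Sum = 25
MSE = 25/3 = 25/3

25/3


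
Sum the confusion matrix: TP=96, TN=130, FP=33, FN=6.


Total = TP + TN + FP + FN
= 96 + 130 + 33 + 6
= 265
(Predicted positive: 129, predicted negative: 136)

265


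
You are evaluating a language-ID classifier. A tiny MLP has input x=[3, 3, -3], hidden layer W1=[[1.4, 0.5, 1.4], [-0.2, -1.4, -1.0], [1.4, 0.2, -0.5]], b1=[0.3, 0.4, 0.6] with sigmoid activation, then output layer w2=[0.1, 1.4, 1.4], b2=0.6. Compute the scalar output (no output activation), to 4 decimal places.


z1[0] = (1.4)·(3) + (0.5)·(3) + (1.4)·(-3) + 0.3 = 1.8
z1[1] = (-0.2)·(3) + (-1.4)·(3) + (-1.0)·(-3) + 0.4 = -1.4
z1[2] = (1.4)·(3) + (0.2)·(3) + (-0.5)·(-3) + 0.6 = 6.9
h = sigmoid(z1) = [0.8581, 0.1978, 0.999]
output = (0.1)·(0.8581) + (1.4)·(0.1978) + (1.4)·(0.999) + 0.6 = 2.3613

2.3613


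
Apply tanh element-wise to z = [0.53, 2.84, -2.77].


tanh(0.53) = 0.4854
tanh(2.84) = 0.9932
tanh(-2.77) = -0.9922
result = [0.4854, 0.9932, -0.9922]

[0.4854, 0.9932, -0.9922]


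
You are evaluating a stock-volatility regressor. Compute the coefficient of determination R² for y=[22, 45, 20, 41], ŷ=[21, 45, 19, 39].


ȳ = 32
SS_res = Σ(y-ŷ)² = 6
SS_tot = Σ(y-ȳ)² = 494
R² = 1 - SS_res/SS_tot = 1 - 0.0121 = 0.9879

0.9879


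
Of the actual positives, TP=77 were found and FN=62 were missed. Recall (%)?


Recall = TP/(TP+FN)
= 77/(77+62)
= 77/139 = 55.4%

55.4%


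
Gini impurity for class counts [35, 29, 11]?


Probabilities: [35/75, 29/75, 11/75] ≈ [0.4667, 0.3867, 0.1467]
Σpᵢ² = (1225 + 841 + 121)/75² = 2187/5625
Gini = 1 - Σpᵢ² = 1 - 2187/5625 = 0.6112

0.6112


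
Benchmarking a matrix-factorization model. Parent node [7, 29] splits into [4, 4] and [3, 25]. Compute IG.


Parent = [7, 29], H_parent = 0.7107
H_left = 1 (n=8), H_right = 0.4912 (n=28)
H_children = (8/36)·1 + (28/36)·0.4912 = 0.6043
IG = 0.7107 - 0.6043 = 0.1064

0.1064


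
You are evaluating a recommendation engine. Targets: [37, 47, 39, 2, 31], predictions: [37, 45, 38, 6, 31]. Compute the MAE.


Absolute errors: |37-37|=0, |47-45|=2, |39-38|=1, |2-6|=4, |31-31|=0
Sum = 7
MAE = 7/5 = 7/5

7/5


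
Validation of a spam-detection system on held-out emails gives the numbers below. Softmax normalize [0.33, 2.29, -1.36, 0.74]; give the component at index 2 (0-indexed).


Exponentials: e^0.33=1.391, e^2.29=9.8749, e^-1.36=0.2567, e^0.74=2.0959
Sum = 13.6185
Softmax = [0.1021, 0.7251, 0.0188, 0.1539]
p[2] = 0.2567/13.6185 = 0.0188

0.0188


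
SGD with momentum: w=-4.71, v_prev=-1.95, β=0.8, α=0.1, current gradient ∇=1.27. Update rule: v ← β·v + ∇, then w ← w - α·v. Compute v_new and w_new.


v_new = 0.8·-1.95 + 1.27 = -1.56 + 1.27 = -0.29
w_new = -4.71 - 0.1·-0.29 = -4.71 + 0.029 = -4.681

v_new=-0.29, w_new=-4.681


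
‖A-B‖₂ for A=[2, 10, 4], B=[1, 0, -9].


d = √((2-1)² + (10-0)² + (4+ 9)²)
  = √(1 + 100 + 169)
  = √270 = 16.4317

16.4317


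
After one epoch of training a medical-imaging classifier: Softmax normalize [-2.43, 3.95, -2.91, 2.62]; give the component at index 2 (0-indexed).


Exponentials: e^-2.43=0.088, e^3.95=51.9354, e^-2.91=0.0545, e^2.62=13.7357
Sum = 65.8136
Softmax = [0.0013, 0.7891, 0.0008, 0.2087]
p[2] = 0.0545/65.8136 = 0.0008

0.0008


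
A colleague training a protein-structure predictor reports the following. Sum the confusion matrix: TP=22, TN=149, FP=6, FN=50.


Total = TP + TN + FP + FN
= 22 + 149 + 6 + 50
= 227
(Predicted positive: 28, predicted negative: 199)

227


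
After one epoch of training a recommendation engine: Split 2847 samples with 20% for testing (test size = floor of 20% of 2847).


Test = ⌊2847·20/100⌋ = 569
Train = 2847 - 569 = 2278

Train: 2278, Test: 569


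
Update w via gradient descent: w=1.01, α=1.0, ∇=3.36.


w_new = w - α·∇
= 1.01 - 1.0·3.36
= 1.01 - 3.36
= -2.35

-2.35


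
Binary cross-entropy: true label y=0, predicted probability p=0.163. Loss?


BCE = -[y·ln(p) + (1-y)·ln(1-p)]
= -0 - 1·ln(1-0.163)
= -ln(0.837) = 0.1779

0.1779


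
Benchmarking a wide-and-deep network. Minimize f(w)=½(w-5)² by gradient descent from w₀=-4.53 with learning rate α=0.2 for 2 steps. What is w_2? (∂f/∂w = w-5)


step 1: grad = -4.53-5 = -9.53; w = -4.53 - 0.2·(-9.53) = -2.624
step 2: grad = -2.624-5 = -7.624; w = -2.624 - 0.2·(-7.624) = -1.0992

-1.0992


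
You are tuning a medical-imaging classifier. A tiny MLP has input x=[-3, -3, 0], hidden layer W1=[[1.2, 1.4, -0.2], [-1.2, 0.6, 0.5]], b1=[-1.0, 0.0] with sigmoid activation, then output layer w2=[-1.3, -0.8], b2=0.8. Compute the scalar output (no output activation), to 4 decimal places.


z1[0] = (1.2)·(-3) + (1.4)·(-3) + (-0.2)·(0) - 1.0 = -8.8
z1[1] = (-1.2)·(-3) + (0.6)·(-3) + (0.5)·(0) + 0.0 = 1.8
h = sigmoid(z1) = [0.0002, 0.8581]
output = (-1.3)·(0.0002) + (-0.8)·(0.8581) + 0.8 = 0.1133

0.1133


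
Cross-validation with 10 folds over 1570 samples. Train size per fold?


Fold size = 1570/10 = 157
Training per fold = 1570 - 157 = 1413

1413


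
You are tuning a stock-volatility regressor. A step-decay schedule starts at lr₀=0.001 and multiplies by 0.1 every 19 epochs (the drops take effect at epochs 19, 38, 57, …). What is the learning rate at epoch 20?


n_drops = ⌊20/19⌋ = 1
lr = 0.001·0.1^1 = 0.001·0.1 = 0.0001

0.0001


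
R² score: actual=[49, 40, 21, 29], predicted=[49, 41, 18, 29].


ȳ = 34.75
SS_res = Σ(y-ŷ)² = 10
SS_tot = Σ(y-ȳ)² = 452.75
R² = 1 - SS_res/SS_tot = 1 - 0.0221 = 0.9779

0.9779


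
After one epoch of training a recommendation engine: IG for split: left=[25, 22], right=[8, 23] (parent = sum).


Parent = [33, 45], H_parent = 0.9829
H_left = 0.9971 (n=47), H_right = 0.8238 (n=31)
H_children = (47/78)·0.9971 + (31/78)·0.8238 = 0.9282
IG = 0.9829 - 0.9282 = 0.0547

0.0547


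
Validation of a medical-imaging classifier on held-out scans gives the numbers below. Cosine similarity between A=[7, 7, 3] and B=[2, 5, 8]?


A·B = 7·2 + 7·5 + 3·8 = 73
‖A‖ = √107 = 10.3441, ‖B‖ = √93 = 9.6437
cos = 73/(√107·√93) = 73/√9951 = 0.7318

0.7318


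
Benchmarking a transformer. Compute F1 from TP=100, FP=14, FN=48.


Precision = 100/114 = 0.8772
Recall = 100/148 = 0.6757
F1 = 2·P·R/(P+R) = 2·TP/(2·TP+FP+FN) = 200/(200+14+48) = 200/262 = 0.7634

0.7634


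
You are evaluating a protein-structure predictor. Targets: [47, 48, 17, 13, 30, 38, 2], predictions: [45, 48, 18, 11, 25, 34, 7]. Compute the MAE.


Absolute errors: |47-45|=2, |48-48|=0, |17-18|=1, |13-11|=2, |30-25|=5, |38-34|=4, |2-7|=5
Sum = 19
MAE = 19/7 = 19/7

19/7


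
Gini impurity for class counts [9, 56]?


Probabilities: [9/65, 56/65] ≈ [0.1385, 0.8615]
Σpᵢ² = (81 + 3136)/65² = 3217/4225
Gini = 1 - Σpᵢ² = 1 - 3217/4225 = 0.2386

0.2386


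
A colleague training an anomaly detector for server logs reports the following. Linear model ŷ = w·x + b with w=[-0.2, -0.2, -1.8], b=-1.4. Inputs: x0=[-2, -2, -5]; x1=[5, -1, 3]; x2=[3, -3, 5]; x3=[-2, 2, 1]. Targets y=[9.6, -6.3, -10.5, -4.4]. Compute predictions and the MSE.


ŷ0 = (-0.2)·(-2) + (-0.2)·(-2) + (-1.8)·(-5) - 1.4 = 8.4
ŷ1 = (-0.2)·(5) + (-0.2)·(-1) + (-1.8)·(3) - 1.4 = -7.6
ŷ2 = (-0.2)·(3) + (-0.2)·(-3) + (-1.8)·(5) - 1.4 = -10.4
ŷ3 = (-0.2)·(-2) + (-0.2)·(2) + (-1.8)·(1) - 1.4 = -3.2
errors² = [1.44, 1.69, 0.01, 1.44]
MSE = 4.5800/4 = 1.145

1.145


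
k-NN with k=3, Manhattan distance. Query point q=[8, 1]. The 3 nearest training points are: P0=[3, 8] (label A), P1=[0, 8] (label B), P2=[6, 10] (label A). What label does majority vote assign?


d(q,P0) = 12  (label A)
d(q,P1) = 15  (label B)
d(q,P2) = 11  (label A)
Votes: A=2, B=1
Majority → A

A


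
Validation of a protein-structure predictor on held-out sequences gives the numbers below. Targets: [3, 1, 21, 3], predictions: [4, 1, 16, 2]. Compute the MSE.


Squared errors: (3-4)²=1, (1-1)²=0, (21-16)²=25, (3-2)²=1
Sum = 27
MSE = 27/4 = 27/4

27/4


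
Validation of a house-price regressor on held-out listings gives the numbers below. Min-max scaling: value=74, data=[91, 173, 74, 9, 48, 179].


min=9, max=179
(74-9)/(179-9) = 65/170 = 0.3824

0.3824


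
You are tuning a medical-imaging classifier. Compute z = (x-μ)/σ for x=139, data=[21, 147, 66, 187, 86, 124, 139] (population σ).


μ = 110, σ = 51.7798
z = (139 - 110)/51.7798 = 0.5601

0.5601


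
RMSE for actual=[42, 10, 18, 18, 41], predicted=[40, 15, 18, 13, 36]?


MSE = 79/5 = 15.8
RMSE = √(79/5) = 3.9749

3.9749


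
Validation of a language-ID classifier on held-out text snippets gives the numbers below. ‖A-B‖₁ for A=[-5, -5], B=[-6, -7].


d = |-5+ 6| + |-5+ 7|
  = 1 + 2
  = 3

3


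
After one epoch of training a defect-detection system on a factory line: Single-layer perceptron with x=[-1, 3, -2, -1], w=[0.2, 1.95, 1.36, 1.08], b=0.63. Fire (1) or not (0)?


z = (-1)·(0.2) + (3)·(1.95) + (-2)·(1.36) + (-1)·(1.08) + 0.63
  = 2.48
step(z) = 1 (z≥0)

1


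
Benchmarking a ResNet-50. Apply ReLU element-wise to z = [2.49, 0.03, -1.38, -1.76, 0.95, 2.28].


ReLU(2.49) = max(0, 2.49) = 2.49
ReLU(0.03) = max(0, 0.03) = 0.03
ReLU(-1.38) = max(0, -1.38) = 0.0
ReLU(-1.76) = max(0, -1.76) = 0.0
ReLU(0.95) = max(0, 0.95) = 0.95
ReLU(2.28) = max(0, 2.28) = 2.28
result = [2.49, 0.03, 0.0, 0.0, 0.95, 2.28]

[2.49, 0.03, 0.0, 0.0, 0.95, 2.28]


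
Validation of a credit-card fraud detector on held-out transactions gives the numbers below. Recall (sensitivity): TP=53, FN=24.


Recall = TP/(TP+FN)
= 53/(53+24)
= 53/77 = 68.83%

68.83%


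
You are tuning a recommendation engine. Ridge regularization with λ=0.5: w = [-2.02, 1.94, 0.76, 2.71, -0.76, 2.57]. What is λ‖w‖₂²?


‖w‖₂² = (-2.02)² + (1.94)² + (0.76)² + (2.71)² + (-0.76)² + (2.57)²
     = 4.0804 + 3.7636 + 0.5776 + 7.3441 + 0.5776 + 6.6049
     = 22.9482
λ·‖w‖₂² = 0.5·22.9482 = 11.4741

11.4741


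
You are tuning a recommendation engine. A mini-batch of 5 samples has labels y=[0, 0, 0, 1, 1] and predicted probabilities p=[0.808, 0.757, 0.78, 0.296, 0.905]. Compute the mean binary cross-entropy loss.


L[0] = -ln(1-0.808) = -ln(0.192) = 1.6503
L[1] = -ln(1-0.757) = -ln(0.243) = 1.4147
L[2] = -ln(1-0.78) = -ln(0.22) = 1.5141
L[3] = -ln(0.296) = 1.2174
L[4] = -ln(0.905) = 0.0998
mean = (1.6503 + 1.4147 + 1.5141 + 1.2174 + 0.0998)/5 = 1.1793

1.1793


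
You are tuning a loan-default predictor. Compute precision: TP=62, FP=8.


Precision = TP/(TP+FP)
= 62/(62+8)
= 62/70 = 88.57%

88.57%


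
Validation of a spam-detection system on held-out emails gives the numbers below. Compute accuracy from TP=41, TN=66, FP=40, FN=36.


Accuracy = (TP+TN)/(TP+TN+FP+FN)
= (41+66)/(183)
= 107/183 = 58.47%

58.47%


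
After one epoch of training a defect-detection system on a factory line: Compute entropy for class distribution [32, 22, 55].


Probabilities: [32/109, 22/109, 55/109] ≈ [0.2936, 0.2018, 0.5046]
H = -((32/109)·log₂(32/109) + (22/109)·log₂(22/109) + (55/109)·log₂(55/109))
  = 1.483 bits

1.483 bits


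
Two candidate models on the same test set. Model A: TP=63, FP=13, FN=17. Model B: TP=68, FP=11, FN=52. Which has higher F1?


Model A: P=63/76=0.8289, R=63/80=0.7875, F1=2PR/(P+R)=2TP/(2TP+FP+FN)=126/156=0.8077
Model B: P=68/79=0.8608, R=68/120=0.5667, F1=2PR/(P+R)=2TP/(2TP+FP+FN)=136/199=0.6834
0.8077 > 0.6834 → Model A

Model A


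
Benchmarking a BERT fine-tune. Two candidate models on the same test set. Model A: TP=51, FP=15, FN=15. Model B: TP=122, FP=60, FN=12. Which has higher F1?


Model A: P=51/66=0.7727, R=51/66=0.7727, F1=2PR/(P+R)=2TP/(2TP+FP+FN)=102/132=0.7727
Model B: P=122/182=0.6703, R=122/134=0.9104, F1=2PR/(P+R)=2TP/(2TP+FP+FN)=244/316=0.7722
0.7727 > 0.7722 → Model A

Model A


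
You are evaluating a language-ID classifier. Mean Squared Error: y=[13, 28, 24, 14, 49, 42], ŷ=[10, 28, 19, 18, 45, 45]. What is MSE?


Squared errors: (13-10)²=9, (28-28)²=0, (24-19)²=25, (14-18)²=16, (49-45)²=16, (42-45)²=9
Sum = 75
MSE = 75/6 = 25/2

25/2


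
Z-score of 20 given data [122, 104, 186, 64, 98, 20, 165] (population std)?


μ = 108.4286, σ = 52.5408
z = (20 - 108.4286)/52.5408 = -1.683

-1.683


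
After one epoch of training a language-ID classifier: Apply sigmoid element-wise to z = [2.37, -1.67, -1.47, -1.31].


σ(2.37) = 1/(1+e^-2.37) = 0.9145
σ(-1.67) = 1/(1+e^1.67) = 0.1584
σ(-1.47) = 1/(1+e^1.47) = 0.1869
σ(-1.31) = 1/(1+e^1.31) = 0.2125
result = [0.9145, 0.1584, 0.1869, 0.2125]

[0.9145, 0.1584, 0.1869, 0.2125]


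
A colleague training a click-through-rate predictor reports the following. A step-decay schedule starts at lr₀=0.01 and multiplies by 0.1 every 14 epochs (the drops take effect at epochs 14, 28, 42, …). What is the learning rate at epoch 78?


n_drops = ⌊78/14⌋ = 5
lr = 0.01·0.1^5 = 0.01·0.00001 = 0.0000001

0.0000001


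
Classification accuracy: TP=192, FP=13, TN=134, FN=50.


Accuracy = (TP+TN)/(TP+TN+FP+FN)
= (192+134)/(389)
= 326/389 = 83.8%

83.8%


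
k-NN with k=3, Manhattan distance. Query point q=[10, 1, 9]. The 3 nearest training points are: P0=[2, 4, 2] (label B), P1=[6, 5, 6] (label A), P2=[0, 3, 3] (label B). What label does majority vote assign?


d(q,P0) = 18  (label B)
d(q,P1) = 11  (label A)
d(q,P2) = 18  (label B)
Votes: A=1, B=2
Majority → B

B


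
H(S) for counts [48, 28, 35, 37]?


Probabilities: [48/148, 28/148, 35/148, 37/148] ≈ [0.3243, 0.1892, 0.2365, 0.25]
H = -((48/148)·log₂(48/148) + (28/148)·log₂(28/148) + (35/148)·log₂(35/148) + (37/148)·log₂(37/148))
  = 1.9732 bits

1.9732 bits


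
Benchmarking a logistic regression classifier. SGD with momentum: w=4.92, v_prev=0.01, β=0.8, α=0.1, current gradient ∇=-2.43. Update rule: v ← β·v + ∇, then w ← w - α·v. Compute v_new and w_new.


v_new = 0.8·0.01 - 2.43 = 0.008 - 2.43 = -2.422
w_new = 4.92 - 0.1·-2.422 = 4.92 + 0.2422 = 5.1622

v_new=-2.422, w_new=5.1622


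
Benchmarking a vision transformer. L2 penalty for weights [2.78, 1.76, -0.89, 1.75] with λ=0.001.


‖w‖₂² = (2.78)² + (1.76)² + (-0.89)² + (1.75)²
     = 7.7284 + 3.0976 + 0.7921 + 3.0625
     = 14.6806
λ·‖w‖₂² = 0.001·14.6806 = 0.014681

0.014681


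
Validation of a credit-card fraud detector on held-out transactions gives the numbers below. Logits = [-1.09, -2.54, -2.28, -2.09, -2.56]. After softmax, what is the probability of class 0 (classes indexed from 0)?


Exponentials: e^-1.09=0.3362, e^-2.54=0.0789, e^-2.28=0.1023, e^-2.09=0.1237, e^-2.56=0.0773
Sum = 0.7184
Softmax = [0.468, 0.1098, 0.1424, 0.1722, 0.1076]
p[0] = 0.3362/0.7184 = 0.468

0.468


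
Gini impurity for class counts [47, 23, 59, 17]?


Probabilities: [47/146, 23/146, 59/146, 17/146] ≈ [0.3219, 0.1575, 0.4041, 0.1164]
Σpᵢ² = (2209 + 529 + 3481 + 289)/146² = 6508/21316
Gini = 1 - Σpᵢ² = 1 - 6508/21316 = 0.6947

0.6947


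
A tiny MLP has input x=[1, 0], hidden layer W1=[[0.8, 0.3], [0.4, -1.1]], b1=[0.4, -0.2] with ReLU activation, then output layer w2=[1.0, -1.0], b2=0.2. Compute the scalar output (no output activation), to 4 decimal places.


z1[0] = (0.8)·(1) + (0.3)·(0) + 0.4 = 1.2
z1[1] = (0.4)·(1) + (-1.1)·(0) - 0.2 = 0.2
h = ReLU(z1) = [1.2, 0.2]
output = (1.0)·(1.2) + (-1.0)·(0.2) + 0.2 = 1.2

1.2


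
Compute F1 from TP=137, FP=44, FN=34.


Precision = 137/181 = 0.7569
Recall = 137/171 = 0.8012
F1 = 2·P·R/(P+R) = 2·TP/(2·TP+FP+FN) = 274/(274+44+34) = 274/352 = 0.7784

0.7784


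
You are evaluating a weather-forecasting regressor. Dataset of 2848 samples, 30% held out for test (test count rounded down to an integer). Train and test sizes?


Test = ⌊2848·30/100⌋ = 854
Train = 2848 - 854 = 1994

Train: 1994, Test: 854


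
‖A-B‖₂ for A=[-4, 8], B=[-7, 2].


d = √((-4+ 7)² + (8-2)²)
  = √(9 + 36)
  = √45 = 6.7082

6.7082


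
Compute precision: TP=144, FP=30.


Precision = TP/(TP+FP)
= 144/(144+30)
= 144/174 = 82.76%

82.76%


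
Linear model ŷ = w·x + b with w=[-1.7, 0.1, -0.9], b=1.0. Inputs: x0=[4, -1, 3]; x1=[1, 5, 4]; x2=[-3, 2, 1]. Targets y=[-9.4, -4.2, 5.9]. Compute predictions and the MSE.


ŷ0 = (-1.7)·(4) + (0.1)·(-1) + (-0.9)·(3) + 1.0 = -8.6
ŷ1 = (-1.7)·(1) + (0.1)·(5) + (-0.9)·(4) + 1.0 = -3.8
ŷ2 = (-1.7)·(-3) + (0.1)·(2) + (-0.9)·(1) + 1.0 = 5.4
errors² = [0.64, 0.16, 0.25]
MSE = 1.0500/3 = 0.35

0.35


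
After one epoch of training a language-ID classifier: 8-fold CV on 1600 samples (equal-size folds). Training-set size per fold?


Fold size = 1600/8 = 200
Training per fold = 1600 - 200 = 1400

1400


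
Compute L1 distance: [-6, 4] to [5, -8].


d = |-6-5| + |4+ 8|
  = 11 + 12
  = 23

23


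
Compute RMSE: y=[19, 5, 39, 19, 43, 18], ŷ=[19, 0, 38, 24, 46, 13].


MSE = 85/6 = 14.1667
RMSE = √(85/6) = 3.7639

3.7639


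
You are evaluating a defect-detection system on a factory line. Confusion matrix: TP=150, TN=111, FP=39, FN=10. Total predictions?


Total = TP + TN + FP + FN
= 150 + 111 + 39 + 10
= 310
(Predicted positive: 189, predicted negative: 121)

310


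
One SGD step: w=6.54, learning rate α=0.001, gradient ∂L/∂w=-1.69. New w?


w_new = w - α·∇
= 6.54 - 0.001·-1.69
= 6.54 + 0.00169
= 6.54169

6.54169


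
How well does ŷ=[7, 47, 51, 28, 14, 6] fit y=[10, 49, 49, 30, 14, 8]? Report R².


ȳ = 26.6667
SS_res = Σ(y-ŷ)² = 25
SS_tot = Σ(y-ȳ)² = 1795.33
R² = 1 - SS_res/SS_tot = 1 - 0.0139 = 0.9861

0.9861


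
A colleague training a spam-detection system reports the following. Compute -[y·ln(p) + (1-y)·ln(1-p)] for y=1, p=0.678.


BCE = -[y·ln(p) + (1-y)·ln(1-p)]
= -1·ln(0.678) - 0
= -ln(0.678) = 0.3886

0.3886


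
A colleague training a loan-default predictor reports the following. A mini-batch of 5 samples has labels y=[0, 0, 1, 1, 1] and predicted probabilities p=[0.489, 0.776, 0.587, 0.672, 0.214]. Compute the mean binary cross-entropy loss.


L[0] = -ln(1-0.489) = -ln(0.511) = 0.6714
L[1] = -ln(1-0.776) = -ln(0.224) = 1.4961
L[2] = -ln(0.587) = 0.5327
L[3] = -ln(0.672) = 0.3975
L[4] = -ln(0.214) = 1.5418
mean = (0.6714 + 1.4961 + 0.5327 + 0.3975 + 1.5418)/5 = 0.9279

0.9279


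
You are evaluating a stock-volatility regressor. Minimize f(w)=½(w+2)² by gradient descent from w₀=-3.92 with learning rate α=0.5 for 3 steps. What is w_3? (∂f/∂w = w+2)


step 1: grad = -3.92+2 = -1.92; w = -3.92 - 0.5·(-1.92) = -2.96
step 2: grad = -2.96+2 = -0.96; w = -2.96 - 0.5·(-0.96) = -2.48
step 3: grad = -2.48+2 = -0.48; w = -2.48 - 0.5·(-0.48) = -2.24

-2.24


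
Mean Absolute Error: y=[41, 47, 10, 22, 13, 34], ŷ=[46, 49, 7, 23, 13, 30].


Absolute errors: |41-46|=5, |47-49|=2, |10-7|=3, |22-23|=1, |13-13|=0, |34-30|=4
Sum = 15
MAE = 15/6 = 5/2

5/2


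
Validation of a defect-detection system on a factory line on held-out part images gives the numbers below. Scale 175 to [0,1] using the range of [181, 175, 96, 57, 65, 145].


min=57, max=181
(175-57)/(181-57) = 118/124 = 0.9516

0.9516


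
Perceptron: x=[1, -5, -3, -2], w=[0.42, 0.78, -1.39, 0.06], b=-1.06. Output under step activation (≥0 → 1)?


z = (1)·(0.42) + (-5)·(0.78) + (-3)·(-1.39) + (-2)·(0.06) - 1.06
  = -0.49
step(z) = 0 (z<0)

0


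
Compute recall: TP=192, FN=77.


Recall = TP/(TP+FN)
= 192/(192+77)
= 192/269 = 71.38%

71.38%


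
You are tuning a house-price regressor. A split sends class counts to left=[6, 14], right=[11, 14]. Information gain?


Parent = [17, 28], H_parent = 0.9565
H_left = 0.8813 (n=20), H_right = 0.9896 (n=25)
H_children = (20/45)·0.8813 + (25/45)·0.9896 = 0.9415
IG = 0.9565 - 0.9415 = 0.015

0.015


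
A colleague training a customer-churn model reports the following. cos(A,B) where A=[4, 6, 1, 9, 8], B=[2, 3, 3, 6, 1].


A·B = 4·2 + 6·3 + 1·3 + 9·6 + 8·1 = 91
‖A‖ = √198 = 14.0712, ‖B‖ = √59 = 7.6811
cos = 91/(√198·√59) = 91/√11682 = 0.8419

0.8419


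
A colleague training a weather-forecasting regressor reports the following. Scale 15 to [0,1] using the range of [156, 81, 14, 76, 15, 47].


min=14, max=156
(15-14)/(156-14) = 1/142 = 0.007

0.007


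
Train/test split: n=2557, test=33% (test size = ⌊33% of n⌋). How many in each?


Test = ⌊2557·33/100⌋ = 843
Train = 2557 - 843 = 1714

Train: 1714, Test: 843


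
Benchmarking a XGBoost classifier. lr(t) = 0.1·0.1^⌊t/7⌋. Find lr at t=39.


n_drops = ⌊39/7⌋ = 5
lr = 0.1·0.1^5 = 0.1·0.00001 = 0.000001

0.000001


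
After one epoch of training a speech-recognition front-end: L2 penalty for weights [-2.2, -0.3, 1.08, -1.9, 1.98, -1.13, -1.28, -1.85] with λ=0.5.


‖w‖₂² = (-2.2)² + (-0.3)² + (1.08)² + (-1.9)² + (1.98)² + (-1.13)² + (-1.28)² + (-1.85)²
     = 4.84 + 0.09 + 1.1664 + 3.61 + 3.9204 + 1.2769 + 1.6384 + 3.4225
     = 19.9646
λ·‖w‖₂² = 0.5·19.9646 = 9.9823

9.9823


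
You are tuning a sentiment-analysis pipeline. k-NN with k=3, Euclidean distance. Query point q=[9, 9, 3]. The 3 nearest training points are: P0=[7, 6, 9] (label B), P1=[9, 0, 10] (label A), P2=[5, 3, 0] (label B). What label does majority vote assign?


d(q,P0) = 7.0  (label B)
d(q,P1) = 11.4018  (label A)
d(q,P2) = 7.8102  (label B)
Votes: A=1, B=2
Majority → B

B


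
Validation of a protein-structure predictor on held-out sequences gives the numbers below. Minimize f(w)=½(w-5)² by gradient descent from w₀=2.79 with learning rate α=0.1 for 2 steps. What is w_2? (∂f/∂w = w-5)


step 1: grad = 2.79-5 = -2.21; w = 2.79 - 0.1·(-2.21) = 3.011
step 2: grad = 3.011-5 = -1.989; w = 3.011 - 0.1·(-1.989) = 3.2099

3.2099


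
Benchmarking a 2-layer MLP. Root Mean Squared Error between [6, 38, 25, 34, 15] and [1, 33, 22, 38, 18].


MSE = 84/5 = 16.8
RMSE = √(84/5) = 4.0988

4.0988


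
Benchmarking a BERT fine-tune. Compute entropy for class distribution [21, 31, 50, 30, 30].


Probabilities: [21/162, 31/162, 50/162, 30/162, 30/162] ≈ [0.1296, 0.1914, 0.3086, 0.1852, 0.1852]
H = -((21/162)·log₂(21/162) + (31/162)·log₂(31/162) + (50/162)·log₂(50/162) + (30/162)·log₂(30/162) + (30/162)·log₂(30/162))
  = 2.2632 bits

2.2632 bits


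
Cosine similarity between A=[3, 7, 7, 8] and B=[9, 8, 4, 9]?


A·B = 3·9 + 7·8 + 7·4 + 8·9 = 183
‖A‖ = √171 = 13.0767, ‖B‖ = √242 = 15.5563
cos = 183/(√171·√242) = 183/√41382 = 0.8996

0.8996


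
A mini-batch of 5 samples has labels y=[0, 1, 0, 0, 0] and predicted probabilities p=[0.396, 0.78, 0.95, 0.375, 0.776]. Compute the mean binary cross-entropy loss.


L[0] = -ln(1-0.396) = -ln(0.604) = 0.5042
L[1] = -ln(0.78) = 0.2485
L[2] = -ln(1-0.95) = -ln(0.05) = 2.9957
L[3] = -ln(1-0.375) = -ln(0.625) = 0.47
L[4] = -ln(1-0.776) = -ln(0.224) = 1.4961
mean = (0.5042 + 0.2485 + 2.9957 + 0.47 + 1.4961)/5 = 1.1429

1.1429


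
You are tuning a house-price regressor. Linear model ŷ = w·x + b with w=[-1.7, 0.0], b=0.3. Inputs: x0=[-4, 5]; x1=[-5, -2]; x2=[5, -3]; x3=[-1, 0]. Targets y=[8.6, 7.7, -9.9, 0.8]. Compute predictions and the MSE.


ŷ0 = (-1.7)·(-4) + (0.0)·(5) + 0.3 = 7.1
ŷ1 = (-1.7)·(-5) + (0.0)·(-2) + 0.3 = 8.8
ŷ2 = (-1.7)·(5) + (0.0)·(-3) + 0.3 = -8.2
ŷ3 = (-1.7)·(-1) + (0.0)·(0) + 0.3 = 2.0
errors² = [2.25, 1.21, 2.89, 1.44]
MSE = 7.7900/4 = 1.9475

1.9475


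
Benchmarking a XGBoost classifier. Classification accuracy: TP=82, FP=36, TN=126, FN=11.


Accuracy = (TP+TN)/(TP+TN+FP+FN)
= (82+126)/(255)
= 208/255 = 81.57%

81.57%


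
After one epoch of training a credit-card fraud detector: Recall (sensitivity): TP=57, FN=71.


Recall = TP/(TP+FN)
= 57/(57+71)
= 57/128 = 44.53%

44.53%


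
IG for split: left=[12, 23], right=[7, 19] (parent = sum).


Parent = [19, 42], H_parent = 0.8949
H_left = 0.9275 (n=35), H_right = 0.8404 (n=26)
H_children = (35/61)·0.9275 + (26/61)·0.8404 = 0.8904
IG = 0.8949 - 0.8904 = 0.0045

0.0045


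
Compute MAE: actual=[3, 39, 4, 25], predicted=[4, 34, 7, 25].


Absolute errors: |3-4|=1, |39-34|=5, |4-7|=3, |25-25|=0
Sum = 9
MAE = 9/4 = 9/4

9/4


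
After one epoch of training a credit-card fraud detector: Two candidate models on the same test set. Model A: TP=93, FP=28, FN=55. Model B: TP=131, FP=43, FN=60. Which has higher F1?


Model A: P=93/121=0.7686, R=93/148=0.6284, F1=2PR/(P+R)=2TP/(2TP+FP+FN)=186/269=0.6914
Model B: P=131/174=0.7529, R=131/191=0.6859, F1=2PR/(P+R)=2TP/(2TP+FP+FN)=262/365=0.7178
0.6914 < 0.7178 → Model B

Model B


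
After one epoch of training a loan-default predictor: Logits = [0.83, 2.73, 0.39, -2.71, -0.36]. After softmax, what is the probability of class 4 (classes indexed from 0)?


Exponentials: e^0.83=2.2933, e^2.73=15.3329, e^0.39=1.477, e^-2.71=0.0665, e^-0.36=0.6977
Sum = 19.8674
Softmax = [0.1154, 0.7718, 0.0743, 0.0033, 0.0351]
p[4] = 0.6977/19.8674 = 0.0351

0.0351
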